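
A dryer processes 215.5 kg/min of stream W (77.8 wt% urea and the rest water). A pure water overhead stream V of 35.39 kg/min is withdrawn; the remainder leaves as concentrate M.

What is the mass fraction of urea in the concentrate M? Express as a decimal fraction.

0.931

urea is not removed: 215.5×0.778 = 167.66 kg/min of urea enters M.
Concentrate = 215.5 − 35.39 = 180.11 kg/min.
Mass fraction = 167.66/180.11 = 0.931.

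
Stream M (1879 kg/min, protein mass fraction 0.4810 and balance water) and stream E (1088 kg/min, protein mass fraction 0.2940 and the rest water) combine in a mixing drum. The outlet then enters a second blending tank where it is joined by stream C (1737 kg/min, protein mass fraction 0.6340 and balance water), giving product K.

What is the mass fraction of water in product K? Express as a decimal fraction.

Overall, product flow = 4704 kg/min.
water in = 1879×0.519 + 1088×0.706 + 1737×0.366 = 2379.1 kg/min.
water fraction in K = 0.5058.

0.5058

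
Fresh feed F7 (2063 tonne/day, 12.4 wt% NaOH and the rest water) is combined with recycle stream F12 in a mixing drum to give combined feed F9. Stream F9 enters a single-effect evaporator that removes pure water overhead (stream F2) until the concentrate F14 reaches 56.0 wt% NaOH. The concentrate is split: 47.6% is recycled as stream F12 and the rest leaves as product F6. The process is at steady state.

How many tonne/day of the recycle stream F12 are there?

415 tonne/day

Overall NaOH balance (none leaves overhead): NaOH in fresh feed = NaOH in product, i.e. 2063×0.124 = (1−0.476)·F14·0.560.
F14 = 255.81/(0.560×0.524) = 871.77 tonne/day.
Recycle F12 = 0.476×871.77 = 414.96 tonne/day.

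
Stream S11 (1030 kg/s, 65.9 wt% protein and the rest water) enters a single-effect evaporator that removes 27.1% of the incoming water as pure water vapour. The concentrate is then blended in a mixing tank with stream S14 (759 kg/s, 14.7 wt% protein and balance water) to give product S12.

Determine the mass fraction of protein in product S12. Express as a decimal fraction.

0.467

Vapour removed = 0.271×0.341×1030 = 95.183 kg/s; concentrate = 934.82 kg/s.
protein reaching the mixer = 678.77 (from concentrate) + 759×0.147 = 790.34 kg/s.
Product flow = 934.82 + 759 = 1693.8 kg/s; protein fraction = 0.467.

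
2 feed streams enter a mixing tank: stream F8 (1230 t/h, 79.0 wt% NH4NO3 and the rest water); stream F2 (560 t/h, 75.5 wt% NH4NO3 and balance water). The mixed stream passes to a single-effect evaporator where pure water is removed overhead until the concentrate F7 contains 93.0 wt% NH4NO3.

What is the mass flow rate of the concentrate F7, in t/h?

NH4NO3 entering = 1230×0.790 + 560×0.755 = 1394.5 t/h.
All NH4NO3 reports to F7, so F7 = 1394.5/0.930 = 1499.5 t/h.

1499 t/h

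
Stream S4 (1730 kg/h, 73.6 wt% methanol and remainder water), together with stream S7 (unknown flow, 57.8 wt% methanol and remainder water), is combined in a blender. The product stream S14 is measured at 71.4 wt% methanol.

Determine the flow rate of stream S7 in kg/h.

Let S7 be the unknown flow. Total out = 1730 + S7.
methanol balance: 1273.3 + 0.578·S7 = 0.714·(1730 + S7)
(0.578 − 0.714)·S7 = 0.714×1730 − 1273.3 = -38.06
S7 = -38.06 / -0.136 = 279.85 kg/h

279.9 kg/h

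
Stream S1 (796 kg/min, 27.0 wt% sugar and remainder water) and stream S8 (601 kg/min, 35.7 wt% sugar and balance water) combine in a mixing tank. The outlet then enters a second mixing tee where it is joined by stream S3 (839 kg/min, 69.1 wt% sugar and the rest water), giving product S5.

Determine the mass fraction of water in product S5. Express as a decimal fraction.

Overall, product flow = 2236 kg/min.
water in = 796×0.730 + 601×0.643 + 839×0.309 = 1226.8 kg/min.
water fraction in S5 = 0.549.

0.549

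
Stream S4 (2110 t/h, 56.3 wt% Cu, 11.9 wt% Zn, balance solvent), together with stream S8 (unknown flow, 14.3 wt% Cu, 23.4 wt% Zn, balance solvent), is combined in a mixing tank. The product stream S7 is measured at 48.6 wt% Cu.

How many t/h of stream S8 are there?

473.7 t/h

Let S8 be the unknown flow. Total out = 2110 + S8.
Cu balance: 1187.9 + 0.143·S8 = 0.486·(2110 + S8)
(0.143 − 0.486)·S8 = 0.486×2110 − 1187.9 = -162.47
S8 = -162.47 / -0.343 = 473.67 t/h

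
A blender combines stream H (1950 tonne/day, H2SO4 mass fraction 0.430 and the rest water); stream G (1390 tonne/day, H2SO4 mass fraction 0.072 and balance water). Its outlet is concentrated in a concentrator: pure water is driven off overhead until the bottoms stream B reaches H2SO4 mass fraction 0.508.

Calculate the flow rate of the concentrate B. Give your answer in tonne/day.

1848 tonne/day

H2SO4 entering = 1950×0.430 + 1390×0.072 = 938.58 tonne/day.
All H2SO4 reports to B, so B = 938.58/0.508 = 1847.6 tonne/day.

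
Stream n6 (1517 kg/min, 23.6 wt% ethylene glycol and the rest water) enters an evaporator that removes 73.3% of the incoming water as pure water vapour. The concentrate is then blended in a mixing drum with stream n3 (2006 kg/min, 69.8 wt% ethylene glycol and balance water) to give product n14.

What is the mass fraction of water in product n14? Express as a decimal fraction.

0.342

Vapour removed = 0.733×0.764×1517 = 849.54 kg/min; concentrate = 667.46 kg/min.
water reaching the mixer = 309.45 (from concentrate) + 2006×0.302 = 915.26 kg/min.
Product flow = 667.46 + 2006 = 2673.5 kg/min; water fraction = 0.342.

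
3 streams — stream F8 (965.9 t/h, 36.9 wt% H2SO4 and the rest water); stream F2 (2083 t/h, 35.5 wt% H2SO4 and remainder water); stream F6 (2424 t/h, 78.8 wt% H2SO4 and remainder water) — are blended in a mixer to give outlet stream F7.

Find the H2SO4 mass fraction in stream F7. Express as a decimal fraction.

Total flow out = 965.9 + 2083 + 2424 = 5472.9 t/h.
H2SO4 in = 965.9×0.369 + 2083×0.355 + 2424×0.788 = 3006 t/h.
H2SO4 mass fraction in F7 = 3006/5472.9 = 0.549.

0.549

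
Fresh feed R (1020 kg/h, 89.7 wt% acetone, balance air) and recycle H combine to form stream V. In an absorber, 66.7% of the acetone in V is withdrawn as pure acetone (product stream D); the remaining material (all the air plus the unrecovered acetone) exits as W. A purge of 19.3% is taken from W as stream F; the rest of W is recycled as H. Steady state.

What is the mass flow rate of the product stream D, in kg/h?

acetone in V: m_A = 1020×0.897 + (1−0.193)·(1−0.667)·m_A, so m_A = 914.94/0.7313 = 1251.2 kg/h.
Product D = 0.667×1251.2 = 834.53 kg/h.

834.5 kg/h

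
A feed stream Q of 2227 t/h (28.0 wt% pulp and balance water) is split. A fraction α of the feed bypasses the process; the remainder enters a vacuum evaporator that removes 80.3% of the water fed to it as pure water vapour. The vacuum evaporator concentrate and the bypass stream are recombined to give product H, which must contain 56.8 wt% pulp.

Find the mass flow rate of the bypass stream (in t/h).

273.9 t/h

All 2227×0.280 = 623.56 t/h of pulp reaches H, so H = 623.56/0.568 = 1097.8 t/h and vapour = 1129.2 t/h.
The evaporator receives (1−α)·2227 of feed at 0.720 water and removes 0.803 of that water:
0.803×0.720×(1−α)×2227 = 1129.2
(1−α) = 1129.2/1287.6 = 0.8770;  α = 0.1230.
Bypass flow = 0.1230×2227 = 273.94 t/h.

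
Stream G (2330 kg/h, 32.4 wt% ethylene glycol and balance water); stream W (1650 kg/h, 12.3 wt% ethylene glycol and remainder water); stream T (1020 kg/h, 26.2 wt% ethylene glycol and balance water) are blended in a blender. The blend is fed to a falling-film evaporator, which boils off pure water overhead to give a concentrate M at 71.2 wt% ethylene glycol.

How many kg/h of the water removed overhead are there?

ethylene glycol entering = 2330×0.324 + 1650×0.123 + 1020×0.262 = 1225.1 kg/h.
All ethylene glycol reports to M, so M = 1225.1/0.712 = 1720.7 kg/h.
Total feed = 5000 kg/h; overhead = 5000 − 1720.7 = 3279.3 kg/h.

3279 kg/h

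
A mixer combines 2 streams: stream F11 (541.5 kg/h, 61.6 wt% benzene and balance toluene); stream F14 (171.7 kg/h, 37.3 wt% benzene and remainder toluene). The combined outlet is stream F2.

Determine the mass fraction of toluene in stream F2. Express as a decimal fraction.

Total flow out = 541.5 + 171.7 = 713.2 kg/h.
toluene in = 541.5×0.384 + 171.7×0.627 = 315.59 kg/h.
toluene mass fraction in F2 = 315.59/713.2 = 0.4425.

0.4425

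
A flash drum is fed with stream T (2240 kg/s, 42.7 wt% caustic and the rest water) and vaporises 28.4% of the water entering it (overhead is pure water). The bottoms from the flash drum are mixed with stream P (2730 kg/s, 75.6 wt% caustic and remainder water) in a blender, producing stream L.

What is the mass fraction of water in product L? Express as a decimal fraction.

0.3442

Vapour removed = 0.284×0.573×2240 = 364.52 kg/s; concentrate = 1875.5 kg/s.
water reaching the mixer = 919 (from concentrate) + 2730×0.244 = 1585.1 kg/s.
Product flow = 1875.5 + 2730 = 4605.5 kg/s; water fraction = 0.3442.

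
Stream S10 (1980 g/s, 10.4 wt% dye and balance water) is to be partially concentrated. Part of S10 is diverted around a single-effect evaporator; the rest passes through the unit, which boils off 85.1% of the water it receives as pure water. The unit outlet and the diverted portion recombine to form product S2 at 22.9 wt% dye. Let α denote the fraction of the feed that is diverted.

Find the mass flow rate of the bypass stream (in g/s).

All 1980×0.104 = 205.92 g/s of dye reaches S2, so S2 = 205.92/0.229 = 899.21 g/s and vapour = 1080.8 g/s.
The evaporator receives (1−α)·1980 of feed at 0.896 water and removes 0.851 of that water:
0.851×0.896×(1−α)×1980 = 1080.8
(1−α) = 1080.8/1509.7 = 0.7159;  α = 0.2841.
Bypass flow = 0.2841×1980 = 562.57 g/s.

562.6 g/s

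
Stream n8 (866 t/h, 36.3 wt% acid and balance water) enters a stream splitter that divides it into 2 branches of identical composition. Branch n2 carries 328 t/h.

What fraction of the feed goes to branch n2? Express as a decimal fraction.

Fraction to n2 = 328/866 = 0.3788.

0.379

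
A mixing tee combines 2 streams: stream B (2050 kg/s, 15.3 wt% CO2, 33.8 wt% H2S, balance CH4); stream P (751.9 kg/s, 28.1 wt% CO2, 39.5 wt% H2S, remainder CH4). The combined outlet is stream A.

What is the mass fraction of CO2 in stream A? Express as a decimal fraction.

0.187

Total flow out = 2050 + 751.9 = 2801.9 kg/s.
CO2 in = 2050×0.153 + 751.9×0.281 = 524.93 kg/s.
CO2 mass fraction in A = 524.93/2801.9 = 0.187.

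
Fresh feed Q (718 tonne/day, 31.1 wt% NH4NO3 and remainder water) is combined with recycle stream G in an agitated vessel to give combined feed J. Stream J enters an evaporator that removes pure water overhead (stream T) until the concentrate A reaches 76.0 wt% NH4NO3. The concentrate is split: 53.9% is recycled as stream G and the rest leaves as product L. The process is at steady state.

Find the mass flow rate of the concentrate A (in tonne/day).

637.3 tonne/day

Overall NH4NO3 balance (none leaves overhead): NH4NO3 in fresh feed = NH4NO3 in product, i.e. 718×0.311 = (1−0.539)·A·0.760.
A = 223.3/(0.760×0.461) = 637.34 tonne/day.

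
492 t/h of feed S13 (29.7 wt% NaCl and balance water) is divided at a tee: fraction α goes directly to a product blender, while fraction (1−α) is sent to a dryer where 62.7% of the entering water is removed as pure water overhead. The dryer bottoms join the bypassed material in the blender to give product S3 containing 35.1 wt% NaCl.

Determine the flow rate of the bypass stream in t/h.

All 492×0.297 = 146.12 t/h of NaCl reaches S3, so S3 = 146.12/0.351 = 416.31 t/h and vapour = 75.692 t/h.
The evaporator receives (1−α)·492 of feed at 0.703 water and removes 0.627 of that water:
0.627×0.703×(1−α)×492 = 75.692
(1−α) = 75.692/216.86 = 0.3490;  α = 0.6510.
Bypass flow = 0.6510×492 = 320.28 t/h.

320.3 t/h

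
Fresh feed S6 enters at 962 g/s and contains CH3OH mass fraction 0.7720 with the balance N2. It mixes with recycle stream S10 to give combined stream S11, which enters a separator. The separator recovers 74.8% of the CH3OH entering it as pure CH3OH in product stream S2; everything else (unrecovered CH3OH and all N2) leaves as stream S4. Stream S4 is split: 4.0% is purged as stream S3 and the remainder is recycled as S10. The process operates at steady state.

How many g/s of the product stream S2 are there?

CH3OH in S11: m_A = 962×0.772 + (1−0.040)·(1−0.748)·m_A, so m_A = 742.66/0.7581 = 979.66 g/s.
Product S2 = 0.748×979.66 = 732.79 g/s.

732.8 g/s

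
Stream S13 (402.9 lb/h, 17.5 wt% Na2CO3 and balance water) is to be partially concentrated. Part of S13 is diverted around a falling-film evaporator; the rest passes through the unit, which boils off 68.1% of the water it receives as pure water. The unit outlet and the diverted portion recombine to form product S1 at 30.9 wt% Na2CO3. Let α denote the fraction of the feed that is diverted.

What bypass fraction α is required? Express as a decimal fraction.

All 402.9×0.175 = 70.507 lb/h of Na2CO3 reaches S1, so S1 = 70.507/0.309 = 228.18 lb/h and vapour = 174.72 lb/h.
The evaporator receives (1−α)·402.9 of feed at 0.825 water and removes 0.681 of that water:
0.681×0.825×(1−α)×402.9 = 174.72
(1−α) = 174.72/226.36 = 0.7719;  α = 0.2281.

0.228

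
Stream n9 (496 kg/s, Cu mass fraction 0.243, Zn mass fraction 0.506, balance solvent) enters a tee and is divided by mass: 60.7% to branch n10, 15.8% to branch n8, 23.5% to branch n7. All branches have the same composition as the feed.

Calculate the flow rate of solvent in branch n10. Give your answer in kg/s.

Branch n10 total = 0.607×496 = 301.07 kg/s.
solvent in n10 = 0.251×301.07 = 75.569 kg/s.

75.57 kg/s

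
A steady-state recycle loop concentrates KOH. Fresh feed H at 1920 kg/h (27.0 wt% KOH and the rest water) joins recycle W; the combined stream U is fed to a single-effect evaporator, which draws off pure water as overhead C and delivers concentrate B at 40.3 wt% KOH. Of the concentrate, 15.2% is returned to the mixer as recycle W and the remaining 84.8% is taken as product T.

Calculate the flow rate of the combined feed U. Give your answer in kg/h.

2151 kg/h

Overall KOH balance (none leaves overhead): KOH in fresh feed = KOH in product, i.e. 1920×0.270 = (1−0.152)·B·0.403.
B = 518.4/(0.403×0.848) = 1516.9 kg/h.
Recycle W = 0.152×1516.9 = 230.57 kg/h.
Combined feed U = 1920 + 230.57 = 2150.6 kg/h.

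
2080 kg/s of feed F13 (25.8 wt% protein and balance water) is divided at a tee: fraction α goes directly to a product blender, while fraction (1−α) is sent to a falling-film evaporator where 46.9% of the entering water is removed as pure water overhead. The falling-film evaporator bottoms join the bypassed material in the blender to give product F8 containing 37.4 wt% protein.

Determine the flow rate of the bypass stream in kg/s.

226.2 kg/s

All 2080×0.258 = 536.64 kg/s of protein reaches F8, so F8 = 536.64/0.374 = 1434.9 kg/s and vapour = 645.13 kg/s.
The evaporator receives (1−α)·2080 of feed at 0.742 water and removes 0.469 of that water:
0.469×0.742×(1−α)×2080 = 645.13
(1−α) = 645.13/723.84 = 0.8913;  α = 0.1087.
Bypass flow = 0.1087×2080 = 226.16 kg/s.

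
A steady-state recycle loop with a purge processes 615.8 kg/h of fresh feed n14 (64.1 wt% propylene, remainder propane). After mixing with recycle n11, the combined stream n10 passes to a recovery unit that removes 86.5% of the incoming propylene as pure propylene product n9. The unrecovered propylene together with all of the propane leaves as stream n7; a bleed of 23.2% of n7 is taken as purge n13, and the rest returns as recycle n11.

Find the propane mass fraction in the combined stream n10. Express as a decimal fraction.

propane enters only via n14 and leaves only via the purge: 615.8×0.359 = 0.232×(propane in n7), and the recovery unit passes all propane, so propane in n10 = propane in n7 = 952.9 kg/h.
propylene in n10: m_A = 615.8×0.641 + (1−0.232)·(1−0.865)·m_A, so m_A = 394.73/0.8963 = 440.39 kg/h.
n10 = 440.39 + 952.9 = 1393.3 kg/h.
propane fraction in n10 = 952.9/1393.3 = 0.684.

0.684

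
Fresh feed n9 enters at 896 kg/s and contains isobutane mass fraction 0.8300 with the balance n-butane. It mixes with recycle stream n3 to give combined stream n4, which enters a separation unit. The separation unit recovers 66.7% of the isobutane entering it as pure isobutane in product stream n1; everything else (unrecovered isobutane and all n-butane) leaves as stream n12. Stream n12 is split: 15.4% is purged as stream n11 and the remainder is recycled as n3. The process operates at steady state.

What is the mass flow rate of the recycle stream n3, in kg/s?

1128 kg/s

n-butane enters only via n9 and leaves only via the purge: 896×0.170 = 0.154×(n-butane in n12), and the separation unit passes all n-butane, so n-butane in n4 = n-butane in n12 = 989.09 kg/s.
isobutane in n4: m_A = 896×0.830 + (1−0.154)·(1−0.667)·m_A, so m_A = 743.68/0.7183 = 1035.4 kg/s.
n12 = (1−0.667)×1035.4 + 989.09 = 1333.9 kg/s.
Recycle n3 = (1−0.154)×1333.9 = 1128.5 kg/s.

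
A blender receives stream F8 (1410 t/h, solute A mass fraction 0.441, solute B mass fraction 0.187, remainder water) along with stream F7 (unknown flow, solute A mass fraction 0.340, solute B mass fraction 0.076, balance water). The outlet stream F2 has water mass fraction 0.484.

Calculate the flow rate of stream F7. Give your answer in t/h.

Let F7 be the unknown flow. Total out = 1410 + F7.
water balance: 524.52 + 0.584·F7 = 0.484·(1410 + F7)
(0.584 − 0.484)·F7 = 0.484×1410 − 524.52 = 157.92
F7 = 157.92 / 0.100 = 1579.2 t/h

1579 t/h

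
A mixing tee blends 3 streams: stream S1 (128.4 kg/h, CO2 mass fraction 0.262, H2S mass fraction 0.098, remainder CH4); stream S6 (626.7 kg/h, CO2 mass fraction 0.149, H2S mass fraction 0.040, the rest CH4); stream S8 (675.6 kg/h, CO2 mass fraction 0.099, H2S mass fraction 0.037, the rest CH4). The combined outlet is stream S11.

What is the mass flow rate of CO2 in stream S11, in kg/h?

CO2 out = CO2 in = 128.4×0.262 + 626.7×0.149 + 675.6×0.099 = 193.9 kg/h.

193.9 kg/h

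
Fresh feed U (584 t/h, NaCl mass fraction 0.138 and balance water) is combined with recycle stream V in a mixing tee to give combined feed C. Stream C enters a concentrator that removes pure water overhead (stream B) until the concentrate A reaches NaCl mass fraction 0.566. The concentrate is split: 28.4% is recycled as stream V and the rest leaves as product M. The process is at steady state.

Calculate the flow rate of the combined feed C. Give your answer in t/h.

Overall NaCl balance (none leaves overhead): NaCl in fresh feed = NaCl in product, i.e. 584×0.138 = (1−0.284)·A·0.566.
A = 80.592/(0.566×0.716) = 198.87 t/h.
Recycle V = 0.284×198.87 = 56.478 t/h.
Combined feed C = 584 + 56.478 = 640.48 t/h.

640.5 t/h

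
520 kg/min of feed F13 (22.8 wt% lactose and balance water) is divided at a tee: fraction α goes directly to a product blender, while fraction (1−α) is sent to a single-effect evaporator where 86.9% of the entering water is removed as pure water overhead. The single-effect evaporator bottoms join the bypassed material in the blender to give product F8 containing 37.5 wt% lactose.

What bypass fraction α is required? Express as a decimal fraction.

0.416

All 520×0.228 = 118.56 kg/min of lactose reaches F8, so F8 = 118.56/0.375 = 316.16 kg/min and vapour = 203.84 kg/min.
The evaporator receives (1−α)·520 of feed at 0.772 water and removes 0.869 of that water:
0.869×0.772×(1−α)×520 = 203.84
(1−α) = 203.84/348.85 = 0.5843;  α = 0.4157.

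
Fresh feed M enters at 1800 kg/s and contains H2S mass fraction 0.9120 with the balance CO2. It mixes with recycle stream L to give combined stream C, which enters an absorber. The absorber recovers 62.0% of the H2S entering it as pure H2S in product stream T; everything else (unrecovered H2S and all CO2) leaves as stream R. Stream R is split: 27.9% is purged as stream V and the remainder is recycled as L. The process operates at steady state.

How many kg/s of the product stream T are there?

1402 kg/s

H2S in C: m_A = 1800×0.912 + (1−0.279)·(1−0.620)·m_A, so m_A = 1641.6/0.7260 = 2261.1 kg/s.
Product T = 0.620×2261.1 = 1401.9 kg/s.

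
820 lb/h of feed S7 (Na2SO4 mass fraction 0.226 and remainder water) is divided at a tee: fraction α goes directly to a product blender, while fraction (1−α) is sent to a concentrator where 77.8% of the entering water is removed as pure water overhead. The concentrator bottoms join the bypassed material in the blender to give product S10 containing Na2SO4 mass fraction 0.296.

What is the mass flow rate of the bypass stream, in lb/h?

All 820×0.226 = 185.32 lb/h of Na2SO4 reaches S10, so S10 = 185.32/0.296 = 626.08 lb/h and vapour = 193.92 lb/h.
The evaporator receives (1−α)·820 of feed at 0.774 water and removes 0.778 of that water:
0.778×0.774×(1−α)×820 = 193.92
(1−α) = 193.92/493.78 = 0.3927;  α = 0.6073.
Bypass flow = 0.6073×820 = 497.97 lb/h.

498 lb/h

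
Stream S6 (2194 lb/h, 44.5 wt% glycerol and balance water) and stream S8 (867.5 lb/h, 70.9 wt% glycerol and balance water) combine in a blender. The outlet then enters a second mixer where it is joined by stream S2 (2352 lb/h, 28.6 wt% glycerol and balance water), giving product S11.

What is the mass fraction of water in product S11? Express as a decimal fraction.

Overall, product flow = 5413.5 lb/h.
water in = 2194×0.555 + 867.5×0.291 + 2352×0.714 = 3149.4 lb/h.
water fraction in S11 = 0.582.

0.582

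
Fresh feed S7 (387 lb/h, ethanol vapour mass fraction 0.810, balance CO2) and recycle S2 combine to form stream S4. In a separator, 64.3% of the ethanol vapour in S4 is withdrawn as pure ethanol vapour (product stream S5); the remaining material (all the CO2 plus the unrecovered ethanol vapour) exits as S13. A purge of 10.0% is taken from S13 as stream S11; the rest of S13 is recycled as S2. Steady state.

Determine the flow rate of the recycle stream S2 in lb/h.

810.2 lb/h

CO2 enters only via S7 and leaves only via the purge: 387×0.190 = 0.100×(CO2 in S13), and the separator passes all CO2, so CO2 in S4 = CO2 in S13 = 735.3 lb/h.
ethanol vapour in S4: m_A = 387×0.810 + (1−0.100)·(1−0.643)·m_A, so m_A = 313.47/0.6787 = 461.87 lb/h.
S13 = (1−0.643)×461.87 + 735.3 = 900.19 lb/h.
Recycle S2 = (1−0.100)×900.19 = 810.17 lb/h.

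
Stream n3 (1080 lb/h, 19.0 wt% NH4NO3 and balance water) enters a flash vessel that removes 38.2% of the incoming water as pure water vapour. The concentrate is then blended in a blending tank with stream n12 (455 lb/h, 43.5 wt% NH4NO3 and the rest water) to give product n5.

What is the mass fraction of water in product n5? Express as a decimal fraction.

0.6643

Vapour removed = 0.382×0.810×1080 = 334.17 lb/h; concentrate = 745.83 lb/h.
water reaching the mixer = 540.63 (from concentrate) + 455×0.565 = 797.7 lb/h.
Product flow = 745.83 + 455 = 1200.8 lb/h; water fraction = 0.6643.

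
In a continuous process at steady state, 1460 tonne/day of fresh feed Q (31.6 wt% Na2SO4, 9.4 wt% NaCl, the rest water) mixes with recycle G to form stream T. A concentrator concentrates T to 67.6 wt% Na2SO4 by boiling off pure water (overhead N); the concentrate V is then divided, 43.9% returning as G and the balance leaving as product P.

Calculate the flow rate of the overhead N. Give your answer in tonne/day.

Overall Na2SO4 balance (none leaves overhead): Na2SO4 in fresh feed = Na2SO4 in product, i.e. 1460×0.316 = (1−0.439)·V·0.676.
V = 461.36/(0.676×0.561) = 1216.6 tonne/day.
Recycle G = 0.439×1216.6 = 534.07 tonne/day.
Combined feed T = 1460 + 534.07 = 1994.1 tonne/day.
Overhead N = T − V = 1994.1 − 1216.6 = 777.51 tonne/day.

777.5 tonne/day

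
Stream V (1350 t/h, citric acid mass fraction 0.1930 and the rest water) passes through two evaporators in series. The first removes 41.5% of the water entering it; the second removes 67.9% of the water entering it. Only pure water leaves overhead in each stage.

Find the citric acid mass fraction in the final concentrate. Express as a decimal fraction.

water in feed = 1350×0.807 = 1089.5 t/h.
After stage 1: water left = (1−0.415)×1089.5 = 637.33; stream total = 897.88 t/h.
After stage 2: water left = (1−0.679)×637.33 = 204.58; final concentrate = 465.13 t/h.
citric acid fraction = 260.55/465.13 = 0.5602.

0.5602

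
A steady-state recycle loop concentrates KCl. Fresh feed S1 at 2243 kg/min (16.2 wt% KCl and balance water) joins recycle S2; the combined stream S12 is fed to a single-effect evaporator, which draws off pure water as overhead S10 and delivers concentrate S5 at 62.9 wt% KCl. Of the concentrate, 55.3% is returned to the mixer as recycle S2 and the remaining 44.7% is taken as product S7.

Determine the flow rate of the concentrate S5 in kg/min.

1292 kg/min

Overall KCl balance (none leaves overhead): KCl in fresh feed = KCl in product, i.e. 2243×0.162 = (1−0.553)·S5·0.629.
S5 = 363.37/(0.629×0.447) = 1292.4 kg/min.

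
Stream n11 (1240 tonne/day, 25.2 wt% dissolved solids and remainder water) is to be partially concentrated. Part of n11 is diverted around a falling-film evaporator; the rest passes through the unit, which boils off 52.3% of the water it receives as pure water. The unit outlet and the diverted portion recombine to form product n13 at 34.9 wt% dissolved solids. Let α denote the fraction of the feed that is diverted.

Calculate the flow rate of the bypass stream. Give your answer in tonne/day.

All 1240×0.252 = 312.48 tonne/day of dissolved solids reaches n13, so n13 = 312.48/0.349 = 895.36 tonne/day and vapour = 344.64 tonne/day.
The evaporator receives (1−α)·1240 of feed at 0.748 water and removes 0.523 of that water:
0.523×0.748×(1−α)×1240 = 344.64
(1−α) = 344.64/485.09 = 0.7105;  α = 0.2895.
Bypass flow = 0.2895×1240 = 359.02 tonne/day.

359 tonne/day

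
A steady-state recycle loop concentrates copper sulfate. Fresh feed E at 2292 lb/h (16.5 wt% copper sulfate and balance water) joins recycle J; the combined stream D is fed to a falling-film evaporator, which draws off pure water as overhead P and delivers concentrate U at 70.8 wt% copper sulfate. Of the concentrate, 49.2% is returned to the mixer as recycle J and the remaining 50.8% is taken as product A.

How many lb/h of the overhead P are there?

1758 lb/h

Overall copper sulfate balance (none leaves overhead): copper sulfate in fresh feed = copper sulfate in product, i.e. 2292×0.165 = (1−0.492)·U·0.708.
U = 378.18/(0.708×0.508) = 1051.5 lb/h.
Recycle J = 0.492×1051.5 = 517.33 lb/h.
Combined feed D = 2292 + 517.33 = 2809.3 lb/h.
Overhead P = D − U = 2809.3 − 1051.5 = 1757.8 lb/h.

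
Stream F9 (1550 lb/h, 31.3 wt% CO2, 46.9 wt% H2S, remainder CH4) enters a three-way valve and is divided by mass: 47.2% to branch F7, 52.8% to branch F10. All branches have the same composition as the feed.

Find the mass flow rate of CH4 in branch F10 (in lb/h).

178.4 lb/h

Branch F10 total = 0.528×1550 = 818.4 lb/h.
CH4 in F10 = 0.218×818.4 = 178.41 lb/h.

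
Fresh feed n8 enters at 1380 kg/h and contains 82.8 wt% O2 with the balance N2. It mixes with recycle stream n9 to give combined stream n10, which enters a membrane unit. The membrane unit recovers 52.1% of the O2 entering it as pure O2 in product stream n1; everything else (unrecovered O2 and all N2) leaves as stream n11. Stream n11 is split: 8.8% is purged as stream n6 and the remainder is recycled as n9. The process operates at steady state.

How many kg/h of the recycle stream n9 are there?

3346 kg/h

N2 enters only via n8 and leaves only via the purge: 1380×0.172 = 0.088×(N2 in n11), and the membrane unit passes all N2, so N2 in n10 = N2 in n11 = 2697.3 kg/h.
O2 in n10: m_A = 1380×0.828 + (1−0.088)·(1−0.521)·m_A, so m_A = 1142.6/0.5632 = 2029 kg/h.
n11 = (1−0.521)×2029 + 2697.3 = 3669.2 kg/h.
Recycle n9 = (1−0.088)×3669.2 = 3346.3 kg/h.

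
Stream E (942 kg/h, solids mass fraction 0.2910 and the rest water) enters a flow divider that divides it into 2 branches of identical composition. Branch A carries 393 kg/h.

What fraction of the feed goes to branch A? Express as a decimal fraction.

Fraction to A = 393/942 = 0.4172.

0.417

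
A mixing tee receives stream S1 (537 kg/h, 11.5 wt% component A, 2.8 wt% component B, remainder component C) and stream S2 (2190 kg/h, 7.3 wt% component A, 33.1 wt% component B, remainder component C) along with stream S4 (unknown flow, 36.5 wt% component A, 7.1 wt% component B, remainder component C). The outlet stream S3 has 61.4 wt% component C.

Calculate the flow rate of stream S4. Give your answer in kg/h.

1821 kg/h

Let S4 be the unknown flow. Total out = 2727 + S4.
component C balance: 1765.4 + 0.564·S4 = 0.614·(2727 + S4)
(0.564 − 0.614)·S4 = 0.614×2727 − 1765.4 = -91.071
S4 = -91.071 / -0.050 = 1821.4 kg/h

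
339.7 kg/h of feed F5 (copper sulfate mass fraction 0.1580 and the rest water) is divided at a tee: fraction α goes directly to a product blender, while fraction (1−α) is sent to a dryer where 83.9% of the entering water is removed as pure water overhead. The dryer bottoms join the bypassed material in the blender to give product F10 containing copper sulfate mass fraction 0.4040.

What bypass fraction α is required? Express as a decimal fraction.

All 339.7×0.158 = 53.673 kg/h of copper sulfate reaches F10, so F10 = 53.673/0.404 = 132.85 kg/h and vapour = 206.85 kg/h.
The evaporator receives (1−α)·339.7 of feed at 0.842 water and removes 0.839 of that water:
0.839×0.842×(1−α)×339.7 = 206.85
(1−α) = 206.85/239.98 = 0.8619;  α = 0.1381.

0.138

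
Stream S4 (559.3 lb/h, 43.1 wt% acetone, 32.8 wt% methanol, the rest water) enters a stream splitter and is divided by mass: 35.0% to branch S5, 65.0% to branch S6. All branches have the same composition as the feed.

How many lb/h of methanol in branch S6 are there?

Branch S6 total = 0.650×559.3 = 363.54 lb/h.
methanol in S6 = 0.328×363.54 = 119.24 lb/h.

119.2 lb/h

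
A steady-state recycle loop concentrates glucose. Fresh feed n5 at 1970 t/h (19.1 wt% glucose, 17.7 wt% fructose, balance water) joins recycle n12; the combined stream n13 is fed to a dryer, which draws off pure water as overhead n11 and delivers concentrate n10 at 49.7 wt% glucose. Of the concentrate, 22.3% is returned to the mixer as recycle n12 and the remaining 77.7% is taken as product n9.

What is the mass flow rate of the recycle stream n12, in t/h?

Overall glucose balance (none leaves overhead): glucose in fresh feed = glucose in product, i.e. 1970×0.191 = (1−0.223)·n10·0.497.
n10 = 376.27/(0.497×0.777) = 974.37 t/h.
Recycle n12 = 0.223×974.37 = 217.28 t/h.

217.3 t/h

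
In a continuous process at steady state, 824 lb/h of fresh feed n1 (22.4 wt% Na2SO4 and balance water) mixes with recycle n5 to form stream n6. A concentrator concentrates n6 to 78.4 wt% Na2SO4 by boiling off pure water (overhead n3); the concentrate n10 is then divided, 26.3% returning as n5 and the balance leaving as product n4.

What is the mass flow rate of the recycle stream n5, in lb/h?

Overall Na2SO4 balance (none leaves overhead): Na2SO4 in fresh feed = Na2SO4 in product, i.e. 824×0.224 = (1−0.263)·n10·0.784.
n10 = 184.58/(0.784×0.737) = 319.44 lb/h.
Recycle n5 = 0.263×319.44 = 84.013 lb/h.

84.01 lb/h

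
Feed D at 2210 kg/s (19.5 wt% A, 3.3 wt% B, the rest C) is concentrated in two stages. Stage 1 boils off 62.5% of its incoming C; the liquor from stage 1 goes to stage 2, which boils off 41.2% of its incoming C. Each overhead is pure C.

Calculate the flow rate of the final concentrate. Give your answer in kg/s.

C in feed = 2210×0.772 = 1706.1 kg/s.
After stage 1: C left = (1−0.625)×1706.1 = 639.8; stream total = 1143.7 kg/s.
After stage 2: C left = (1−0.412)×639.8 = 376.2; final concentrate = 880.08 kg/s.

880.1 kg/s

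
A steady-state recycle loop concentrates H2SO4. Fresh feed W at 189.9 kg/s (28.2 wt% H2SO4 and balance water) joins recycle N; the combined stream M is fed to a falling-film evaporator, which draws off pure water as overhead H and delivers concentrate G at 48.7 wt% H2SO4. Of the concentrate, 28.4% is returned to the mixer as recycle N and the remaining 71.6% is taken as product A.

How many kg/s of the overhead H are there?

79.94 kg/s

Overall H2SO4 balance (none leaves overhead): H2SO4 in fresh feed = H2SO4 in product, i.e. 189.9×0.282 = (1−0.284)·G·0.487.
G = 53.552/(0.487×0.716) = 153.58 kg/s.
Recycle N = 0.284×153.58 = 43.616 kg/s.
Combined feed M = 189.9 + 43.616 = 233.52 kg/s.
Overhead H = M − G = 233.52 − 153.58 = 79.937 kg/s.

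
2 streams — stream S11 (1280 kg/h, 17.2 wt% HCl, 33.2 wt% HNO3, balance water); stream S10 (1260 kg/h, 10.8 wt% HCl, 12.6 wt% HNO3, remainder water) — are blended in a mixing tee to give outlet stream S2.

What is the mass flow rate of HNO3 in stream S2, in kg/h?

583.7 kg/h

HNO3 out = HNO3 in = 1280×0.332 + 1260×0.126 = 583.72 kg/h.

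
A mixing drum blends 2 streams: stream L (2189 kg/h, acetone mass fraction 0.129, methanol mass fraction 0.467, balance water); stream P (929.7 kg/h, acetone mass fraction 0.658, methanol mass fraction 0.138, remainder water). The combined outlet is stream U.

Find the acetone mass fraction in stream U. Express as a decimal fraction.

0.287

Total flow out = 2189 + 929.7 = 3118.7 kg/h.
acetone in = 2189×0.129 + 929.7×0.658 = 894.12 kg/h.
acetone mass fraction in U = 894.12/3118.7 = 0.287.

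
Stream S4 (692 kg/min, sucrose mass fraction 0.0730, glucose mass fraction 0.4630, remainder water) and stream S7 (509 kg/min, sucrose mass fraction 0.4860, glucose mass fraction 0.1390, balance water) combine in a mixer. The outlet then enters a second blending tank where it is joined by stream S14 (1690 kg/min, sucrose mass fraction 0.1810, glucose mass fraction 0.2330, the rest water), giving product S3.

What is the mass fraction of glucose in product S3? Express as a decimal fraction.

0.2715

Overall, product flow = 2891 kg/min.
glucose in = 692×0.463 + 509×0.139 + 1690×0.233 = 784.92 kg/min.
glucose fraction in S3 = 0.2715.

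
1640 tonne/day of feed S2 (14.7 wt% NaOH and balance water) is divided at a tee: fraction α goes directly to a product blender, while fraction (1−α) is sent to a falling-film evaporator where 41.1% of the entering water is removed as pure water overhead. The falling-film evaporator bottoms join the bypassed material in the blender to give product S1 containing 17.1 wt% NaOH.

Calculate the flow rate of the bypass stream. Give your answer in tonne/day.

983.4 tonne/day

All 1640×0.147 = 241.08 tonne/day of NaOH reaches S1, so S1 = 241.08/0.171 = 1409.8 tonne/day and vapour = 230.18 tonne/day.
The evaporator receives (1−α)·1640 of feed at 0.853 water and removes 0.411 of that water:
0.411×0.853×(1−α)×1640 = 230.18
(1−α) = 230.18/574.96 = 0.4003;  α = 0.5997.
Bypass flow = 0.5997×1640 = 983.45 tonne/day.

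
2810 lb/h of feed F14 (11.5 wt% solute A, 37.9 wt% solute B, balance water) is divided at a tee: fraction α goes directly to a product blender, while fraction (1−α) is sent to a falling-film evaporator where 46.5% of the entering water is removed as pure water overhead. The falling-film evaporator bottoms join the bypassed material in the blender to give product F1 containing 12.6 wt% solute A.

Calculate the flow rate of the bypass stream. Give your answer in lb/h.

1767 lb/h

All 2810×0.115 = 323.15 lb/h of solute A reaches F1, so F1 = 323.15/0.126 = 2564.7 lb/h and vapour = 245.32 lb/h.
The evaporator receives (1−α)·2810 of feed at 0.506 water and removes 0.465 of that water:
0.465×0.506×(1−α)×2810 = 245.32
(1−α) = 245.32/661.16 = 0.3710;  α = 0.6290.
Bypass flow = 0.6290×2810 = 1767.4 lb/h.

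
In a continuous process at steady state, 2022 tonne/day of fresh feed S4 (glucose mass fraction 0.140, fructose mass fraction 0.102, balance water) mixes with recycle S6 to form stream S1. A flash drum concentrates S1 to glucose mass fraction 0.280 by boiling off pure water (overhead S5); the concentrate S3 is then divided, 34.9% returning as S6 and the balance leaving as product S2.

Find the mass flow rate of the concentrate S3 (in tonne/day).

1553 tonne/day

Overall glucose balance (none leaves overhead): glucose in fresh feed = glucose in product, i.e. 2022×0.140 = (1−0.349)·S3·0.280.
S3 = 283.08/(0.280×0.651) = 1553 tonne/day.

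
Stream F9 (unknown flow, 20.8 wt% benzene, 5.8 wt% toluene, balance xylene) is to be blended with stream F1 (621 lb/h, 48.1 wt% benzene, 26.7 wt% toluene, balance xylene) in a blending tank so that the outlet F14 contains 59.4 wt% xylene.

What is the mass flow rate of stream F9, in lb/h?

1517 lb/h

Let F9 be the unknown flow. Total out = 621 + F9.
xylene balance: 156.49 + 0.734·F9 = 0.594·(621 + F9)
(0.734 − 0.594)·F9 = 0.594×621 − 156.49 = 212.38
F9 = 212.38 / 0.140 = 1517 lb/h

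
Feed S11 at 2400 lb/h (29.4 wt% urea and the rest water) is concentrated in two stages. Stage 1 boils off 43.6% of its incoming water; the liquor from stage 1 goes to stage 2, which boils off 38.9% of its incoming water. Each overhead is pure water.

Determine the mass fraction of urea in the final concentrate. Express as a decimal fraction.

0.5472

water in feed = 2400×0.706 = 1694.4 lb/h.
After stage 1: water left = (1−0.436)×1694.4 = 955.64; stream total = 1661.2 lb/h.
After stage 2: water left = (1−0.389)×955.64 = 583.9; final concentrate = 1289.5 lb/h.
urea fraction = 705.6/1289.5 = 0.5472.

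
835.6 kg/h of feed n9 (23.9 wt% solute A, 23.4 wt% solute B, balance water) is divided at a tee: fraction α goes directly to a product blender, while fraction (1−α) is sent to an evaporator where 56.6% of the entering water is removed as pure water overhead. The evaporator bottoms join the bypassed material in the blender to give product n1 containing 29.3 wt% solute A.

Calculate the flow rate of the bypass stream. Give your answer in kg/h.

All 835.6×0.239 = 199.71 kg/h of solute A reaches n1, so n1 = 199.71/0.293 = 681.6 kg/h and vapour = 154 kg/h.
The evaporator receives (1−α)·835.6 of feed at 0.527 water and removes 0.566 of that water:
0.566×0.527×(1−α)×835.6 = 154
(1−α) = 154/249.24 = 0.6179;  α = 0.3821.
Bypass flow = 0.3821×835.6 = 319.31 kg/h.

319.3 kg/h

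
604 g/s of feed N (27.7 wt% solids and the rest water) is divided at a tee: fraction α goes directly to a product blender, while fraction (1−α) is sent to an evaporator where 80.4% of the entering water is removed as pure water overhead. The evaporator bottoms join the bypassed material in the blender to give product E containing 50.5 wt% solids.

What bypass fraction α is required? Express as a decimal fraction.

All 604×0.277 = 167.31 g/s of solids reaches E, so E = 167.31/0.505 = 331.3 g/s and vapour = 272.7 g/s.
The evaporator receives (1−α)·604 of feed at 0.723 water and removes 0.804 of that water:
0.804×0.723×(1−α)×604 = 272.7
(1−α) = 272.7/351.1 = 0.7767;  α = 0.2233.

0.223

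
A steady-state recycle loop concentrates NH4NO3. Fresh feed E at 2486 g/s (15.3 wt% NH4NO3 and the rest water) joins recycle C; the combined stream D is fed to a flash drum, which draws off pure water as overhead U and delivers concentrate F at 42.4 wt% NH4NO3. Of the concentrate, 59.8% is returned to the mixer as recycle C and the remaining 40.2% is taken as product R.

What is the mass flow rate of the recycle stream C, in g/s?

Overall NH4NO3 balance (none leaves overhead): NH4NO3 in fresh feed = NH4NO3 in product, i.e. 2486×0.153 = (1−0.598)·F·0.424.
F = 380.36/(0.424×0.402) = 2231.5 g/s.
Recycle C = 0.598×2231.5 = 1334.4 g/s.

1334 g/s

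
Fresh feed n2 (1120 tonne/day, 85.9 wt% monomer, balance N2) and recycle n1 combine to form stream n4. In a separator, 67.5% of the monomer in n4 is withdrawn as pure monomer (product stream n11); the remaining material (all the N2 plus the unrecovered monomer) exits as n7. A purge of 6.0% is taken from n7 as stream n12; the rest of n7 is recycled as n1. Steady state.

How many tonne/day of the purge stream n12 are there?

N2 enters only via n2 and leaves only via the purge: 1120×0.141 = 0.060×(N2 in n7), and the separator passes all N2, so N2 in n4 = N2 in n7 = 2632 tonne/day.
monomer in n4: m_A = 1120×0.859 + (1−0.060)·(1−0.675)·m_A, so m_A = 962.08/0.6945 = 1385.3 tonne/day.
n7 = (1−0.675)×1385.3 + 2632 = 3082.2 tonne/day.
Purge n12 = 0.060×3082.2 = 184.93 tonne/day.

184.9 tonne/day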